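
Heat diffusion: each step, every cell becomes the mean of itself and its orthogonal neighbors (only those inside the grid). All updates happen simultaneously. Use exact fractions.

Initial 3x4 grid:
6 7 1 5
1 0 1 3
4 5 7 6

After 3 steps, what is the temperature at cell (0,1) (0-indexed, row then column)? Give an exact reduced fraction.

Answer: 12101/3600

Derivation:
Step 1: cell (0,1) = 7/2
Step 2: cell (0,1) = 217/60
Step 3: cell (0,1) = 12101/3600
Full grid after step 3:
  7663/2160 12101/3600 509/150 811/240
  5391/1600 3451/1000 10423/3000 54319/14400
  3769/1080 25727/7200 28607/7200 4447/1080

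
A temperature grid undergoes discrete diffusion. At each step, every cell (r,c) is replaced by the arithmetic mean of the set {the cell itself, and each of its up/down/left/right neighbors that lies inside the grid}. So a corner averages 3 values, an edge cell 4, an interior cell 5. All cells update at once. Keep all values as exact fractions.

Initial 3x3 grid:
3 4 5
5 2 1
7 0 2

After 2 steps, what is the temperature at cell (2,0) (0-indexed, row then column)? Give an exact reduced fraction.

Step 1: cell (2,0) = 4
Step 2: cell (2,0) = 11/3
Full grid after step 2:
  47/12 397/120 28/9
  293/80 77/25 277/120
  11/3 203/80 25/12

Answer: 11/3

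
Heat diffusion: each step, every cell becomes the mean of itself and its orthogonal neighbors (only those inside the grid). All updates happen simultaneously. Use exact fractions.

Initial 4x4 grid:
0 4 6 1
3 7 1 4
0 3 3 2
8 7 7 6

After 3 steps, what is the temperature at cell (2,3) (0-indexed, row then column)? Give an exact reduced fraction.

Answer: 3181/800

Derivation:
Step 1: cell (2,3) = 15/4
Step 2: cell (2,3) = 279/80
Step 3: cell (2,3) = 3181/800
Full grid after step 3:
  6701/2160 24863/7200 4739/1440 1813/540
  3031/900 20759/6000 2741/750 4673/1440
  197/50 21/5 8011/2000 3181/800
  167/36 2899/600 2897/600 3209/720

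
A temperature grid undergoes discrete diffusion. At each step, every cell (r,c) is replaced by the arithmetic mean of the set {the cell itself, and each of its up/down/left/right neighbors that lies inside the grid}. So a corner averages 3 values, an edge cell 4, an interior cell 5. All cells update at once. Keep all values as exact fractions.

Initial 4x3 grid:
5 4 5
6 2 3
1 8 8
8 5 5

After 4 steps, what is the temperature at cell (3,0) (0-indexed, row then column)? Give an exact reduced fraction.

Answer: 87031/16200

Derivation:
Step 1: cell (3,0) = 14/3
Step 2: cell (3,0) = 203/36
Step 3: cell (3,0) = 11383/2160
Step 4: cell (3,0) = 87031/16200
Full grid after step 4:
  94603/21600 80399/18000 24007/5400
  337781/72000 92601/20000 173453/36000
  1076263/216000 234871/45000 187273/36000
  87031/16200 2343491/432000 40361/7200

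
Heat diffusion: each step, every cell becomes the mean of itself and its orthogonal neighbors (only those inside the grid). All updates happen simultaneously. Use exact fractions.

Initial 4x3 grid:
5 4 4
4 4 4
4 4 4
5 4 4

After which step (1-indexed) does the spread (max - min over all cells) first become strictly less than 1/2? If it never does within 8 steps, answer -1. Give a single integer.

Step 1: max=13/3, min=4, spread=1/3
  -> spread < 1/2 first at step 1
Step 2: max=77/18, min=4, spread=5/18
Step 3: max=1819/432, min=971/240, spread=89/540
Step 4: max=108527/25920, min=14651/3600, spread=15199/129600
Step 5: max=6482113/1555200, min=49063/12000, spread=617741/7776000
Step 6: max=161641393/38880000, min=53147131/12960000, spread=55/972
Step 7: max=9681443387/2332800000, min=3195593629/777600000, spread=7573/186624
Step 8: max=580124778133/139968000000, min=64005739237/15552000000, spread=32585/1119744

Answer: 1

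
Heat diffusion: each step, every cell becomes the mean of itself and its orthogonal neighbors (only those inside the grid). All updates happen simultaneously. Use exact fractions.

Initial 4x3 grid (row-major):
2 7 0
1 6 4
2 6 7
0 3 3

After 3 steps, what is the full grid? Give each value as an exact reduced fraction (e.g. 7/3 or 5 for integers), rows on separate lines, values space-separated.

After step 1:
  10/3 15/4 11/3
  11/4 24/5 17/4
  9/4 24/5 5
  5/3 3 13/3
After step 2:
  59/18 311/80 35/9
  197/60 407/100 1063/240
  43/15 397/100 1103/240
  83/36 69/20 37/9
After step 3:
  7523/2160 18149/4800 2197/540
  3037/900 491/125 30571/7200
  11183/3600 7581/2000 30791/7200
  388/135 4151/1200 8753/2160

Answer: 7523/2160 18149/4800 2197/540
3037/900 491/125 30571/7200
11183/3600 7581/2000 30791/7200
388/135 4151/1200 8753/2160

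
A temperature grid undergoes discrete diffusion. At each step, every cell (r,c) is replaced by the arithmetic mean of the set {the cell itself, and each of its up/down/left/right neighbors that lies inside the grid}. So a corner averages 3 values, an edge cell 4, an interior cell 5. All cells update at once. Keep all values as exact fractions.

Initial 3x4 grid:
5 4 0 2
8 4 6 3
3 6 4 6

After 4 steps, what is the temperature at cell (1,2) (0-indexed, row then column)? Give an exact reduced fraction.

Step 1: cell (1,2) = 17/5
Step 2: cell (1,2) = 87/20
Step 3: cell (1,2) = 1541/400
Step 4: cell (1,2) = 33221/8000
Full grid after step 4:
  59267/12960 186371/43200 157607/43200 91249/25920
  212461/43200 9997/2250 33221/8000 215141/57600
  63977/12960 209321/43200 187957/43200 109589/25920

Answer: 33221/8000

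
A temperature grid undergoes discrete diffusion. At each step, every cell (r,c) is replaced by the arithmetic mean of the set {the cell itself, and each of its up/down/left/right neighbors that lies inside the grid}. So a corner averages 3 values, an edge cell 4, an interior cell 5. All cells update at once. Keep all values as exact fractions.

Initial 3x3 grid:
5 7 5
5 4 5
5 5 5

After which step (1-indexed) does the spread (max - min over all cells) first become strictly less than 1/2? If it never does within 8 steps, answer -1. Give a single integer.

Answer: 3

Derivation:
Step 1: max=17/3, min=19/4, spread=11/12
Step 2: max=1307/240, min=29/6, spread=49/80
Step 3: max=712/135, min=23513/4800, spread=16223/43200
  -> spread < 1/2 first at step 3
Step 4: max=4512683/864000, min=107479/21600, spread=213523/864000
Step 5: max=1255979/243000, min=86485417/17280000, spread=25457807/155520000
Step 6: max=16016664347/3110400000, min=130598837/25920000, spread=344803907/3110400000
Step 7: max=8969925697/1749600000, min=104738400851/20736000000, spread=42439400063/559872000000
Step 8: max=57313211094923/11197440000000, min=18906536875391/3732480000000, spread=3799043/71663616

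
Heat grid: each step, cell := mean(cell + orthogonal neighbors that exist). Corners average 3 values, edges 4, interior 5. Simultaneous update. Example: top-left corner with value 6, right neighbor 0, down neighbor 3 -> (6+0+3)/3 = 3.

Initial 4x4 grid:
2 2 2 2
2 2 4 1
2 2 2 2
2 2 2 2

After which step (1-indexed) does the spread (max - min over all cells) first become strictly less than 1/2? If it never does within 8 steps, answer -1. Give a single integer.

Answer: 2

Derivation:
Step 1: max=5/2, min=5/3, spread=5/6
Step 2: max=47/20, min=23/12, spread=13/30
  -> spread < 1/2 first at step 2
Step 3: max=317/144, min=2, spread=29/144
Step 4: max=7781/3600, min=10933/5400, spread=1477/10800
Step 5: max=1388857/648000, min=613/300, spread=64777/648000
Step 6: max=68897159/32400000, min=278023/135000, spread=2171639/32400000
Step 7: max=49532833/23328000, min=668749/324000, spread=276581/4665600
Step 8: max=11107091467/5248800000, min=1006398841/486000000, spread=1189919921/26244000000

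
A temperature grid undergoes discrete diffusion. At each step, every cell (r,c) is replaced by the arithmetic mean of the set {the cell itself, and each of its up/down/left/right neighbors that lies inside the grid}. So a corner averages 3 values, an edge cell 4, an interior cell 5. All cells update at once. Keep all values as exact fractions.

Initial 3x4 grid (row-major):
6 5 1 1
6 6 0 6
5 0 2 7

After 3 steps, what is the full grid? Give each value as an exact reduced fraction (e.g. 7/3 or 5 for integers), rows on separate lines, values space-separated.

After step 1:
  17/3 9/2 7/4 8/3
  23/4 17/5 3 7/2
  11/3 13/4 9/4 5
After step 2:
  191/36 919/240 143/48 95/36
  1109/240 199/50 139/50 85/24
  38/9 377/120 27/8 43/12
After step 3:
  619/135 28969/7200 22009/7200 1319/432
  65263/14400 11011/3000 19987/6000 22579/7200
  8629/2160 13247/3600 161/50 7/2

Answer: 619/135 28969/7200 22009/7200 1319/432
65263/14400 11011/3000 19987/6000 22579/7200
8629/2160 13247/3600 161/50 7/2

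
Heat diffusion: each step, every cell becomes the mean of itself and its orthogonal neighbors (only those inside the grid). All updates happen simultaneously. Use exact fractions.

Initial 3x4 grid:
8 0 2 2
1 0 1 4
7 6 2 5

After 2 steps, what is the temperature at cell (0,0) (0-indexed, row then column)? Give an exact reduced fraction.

Answer: 19/6

Derivation:
Step 1: cell (0,0) = 3
Step 2: cell (0,0) = 19/6
Full grid after step 2:
  19/6 167/80 493/240 83/36
  199/60 273/100 223/100 167/60
  149/36 811/240 763/240 61/18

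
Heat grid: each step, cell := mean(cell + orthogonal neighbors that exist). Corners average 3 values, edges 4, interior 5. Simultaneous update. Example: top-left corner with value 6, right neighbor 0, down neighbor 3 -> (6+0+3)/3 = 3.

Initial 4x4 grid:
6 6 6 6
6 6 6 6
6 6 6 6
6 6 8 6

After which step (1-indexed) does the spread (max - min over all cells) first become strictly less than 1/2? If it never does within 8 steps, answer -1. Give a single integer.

Answer: 3

Derivation:
Step 1: max=20/3, min=6, spread=2/3
Step 2: max=391/60, min=6, spread=31/60
Step 3: max=3451/540, min=6, spread=211/540
  -> spread < 1/2 first at step 3
Step 4: max=340843/54000, min=6, spread=16843/54000
Step 5: max=3054643/486000, min=27079/4500, spread=130111/486000
Step 6: max=91122367/14580000, min=1627159/270000, spread=3255781/14580000
Step 7: max=2724753691/437400000, min=1631107/270000, spread=82360351/437400000
Step 8: max=81483316891/13122000000, min=294106441/48600000, spread=2074577821/13122000000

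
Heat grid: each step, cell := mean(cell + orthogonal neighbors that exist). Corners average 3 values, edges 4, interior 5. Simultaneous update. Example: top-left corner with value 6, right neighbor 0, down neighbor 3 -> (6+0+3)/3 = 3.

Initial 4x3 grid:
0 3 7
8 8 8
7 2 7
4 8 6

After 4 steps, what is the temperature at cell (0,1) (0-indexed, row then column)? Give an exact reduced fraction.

Answer: 2340623/432000

Derivation:
Step 1: cell (0,1) = 9/2
Step 2: cell (0,1) = 599/120
Step 3: cell (0,1) = 38917/7200
Step 4: cell (0,1) = 2340623/432000
Full grid after step 4:
  339997/64800 2340623/432000 62587/10800
  72529/13500 517241/90000 426613/72000
  38707/6750 1050257/180000 148111/24000
  186331/32400 1297859/216000 130979/21600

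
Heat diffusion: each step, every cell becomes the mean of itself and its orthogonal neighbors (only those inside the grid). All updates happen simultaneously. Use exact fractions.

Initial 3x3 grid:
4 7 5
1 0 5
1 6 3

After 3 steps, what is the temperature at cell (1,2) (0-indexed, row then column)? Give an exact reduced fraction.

Step 1: cell (1,2) = 13/4
Step 2: cell (1,2) = 1043/240
Step 3: cell (1,2) = 54481/14400
Full grid after step 3:
  421/120 3341/900 9373/2160
  20503/7200 7249/2000 54481/14400
  388/135 21803/7200 8083/2160

Answer: 54481/14400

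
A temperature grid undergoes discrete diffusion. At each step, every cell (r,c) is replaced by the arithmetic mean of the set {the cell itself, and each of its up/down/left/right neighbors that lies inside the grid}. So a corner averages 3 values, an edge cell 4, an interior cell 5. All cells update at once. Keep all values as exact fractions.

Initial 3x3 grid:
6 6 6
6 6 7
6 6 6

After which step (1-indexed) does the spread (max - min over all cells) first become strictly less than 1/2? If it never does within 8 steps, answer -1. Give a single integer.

Answer: 1

Derivation:
Step 1: max=19/3, min=6, spread=1/3
  -> spread < 1/2 first at step 1
Step 2: max=1507/240, min=6, spread=67/240
Step 3: max=13397/2160, min=1207/200, spread=1807/10800
Step 4: max=5341963/864000, min=32761/5400, spread=33401/288000
Step 5: max=47885933/7776000, min=3283391/540000, spread=3025513/38880000
Step 6: max=19127326867/3110400000, min=175555949/28800000, spread=53531/995328
Step 7: max=1145776925849/186624000000, min=47447116051/7776000000, spread=450953/11943936
Step 8: max=68693543560603/11197440000000, min=5699728610519/933120000000, spread=3799043/143327232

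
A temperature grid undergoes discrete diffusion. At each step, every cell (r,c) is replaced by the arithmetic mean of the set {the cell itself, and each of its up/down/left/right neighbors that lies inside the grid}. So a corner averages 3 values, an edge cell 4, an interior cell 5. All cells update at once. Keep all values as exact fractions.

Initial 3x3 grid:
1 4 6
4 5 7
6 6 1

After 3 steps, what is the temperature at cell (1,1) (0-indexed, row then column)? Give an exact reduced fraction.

Step 1: cell (1,1) = 26/5
Step 2: cell (1,1) = 449/100
Step 3: cell (1,1) = 28003/6000
Full grid after step 3:
  751/180 7843/1800 10327/2160
  3859/900 28003/6000 68419/14400
  5011/1080 3733/800 10537/2160

Answer: 28003/6000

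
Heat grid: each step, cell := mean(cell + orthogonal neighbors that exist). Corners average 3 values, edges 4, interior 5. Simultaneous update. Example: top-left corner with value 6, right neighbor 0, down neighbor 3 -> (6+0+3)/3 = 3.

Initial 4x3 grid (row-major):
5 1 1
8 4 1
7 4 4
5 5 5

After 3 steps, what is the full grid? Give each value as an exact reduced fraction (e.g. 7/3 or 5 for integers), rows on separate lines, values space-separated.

After step 1:
  14/3 11/4 1
  6 18/5 5/2
  6 24/5 7/2
  17/3 19/4 14/3
After step 2:
  161/36 721/240 25/12
  76/15 393/100 53/20
  337/60 453/100 58/15
  197/36 1193/240 155/36
After step 3:
  9031/2160 48563/14400 619/240
  17177/3600 23017/6000 1253/400
  18617/3600 27497/6000 13817/3600
  11563/2160 69403/14400 9463/2160

Answer: 9031/2160 48563/14400 619/240
17177/3600 23017/6000 1253/400
18617/3600 27497/6000 13817/3600
11563/2160 69403/14400 9463/2160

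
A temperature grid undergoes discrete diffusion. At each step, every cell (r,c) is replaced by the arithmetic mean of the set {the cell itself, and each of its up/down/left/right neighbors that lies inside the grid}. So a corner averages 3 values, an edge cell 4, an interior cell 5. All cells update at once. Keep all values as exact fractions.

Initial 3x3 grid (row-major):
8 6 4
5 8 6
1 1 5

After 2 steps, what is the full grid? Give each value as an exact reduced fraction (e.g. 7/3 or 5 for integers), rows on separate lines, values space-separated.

Answer: 55/9 701/120 211/36
581/120 267/50 1217/240
139/36 917/240 9/2

Derivation:
After step 1:
  19/3 13/2 16/3
  11/2 26/5 23/4
  7/3 15/4 4
After step 2:
  55/9 701/120 211/36
  581/120 267/50 1217/240
  139/36 917/240 9/2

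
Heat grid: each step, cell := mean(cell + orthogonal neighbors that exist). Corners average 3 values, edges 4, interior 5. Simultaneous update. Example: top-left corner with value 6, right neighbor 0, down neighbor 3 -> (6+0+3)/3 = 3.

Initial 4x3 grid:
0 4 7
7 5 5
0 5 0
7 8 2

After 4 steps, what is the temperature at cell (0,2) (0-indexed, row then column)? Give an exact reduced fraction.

Answer: 276503/64800

Derivation:
Step 1: cell (0,2) = 16/3
Step 2: cell (0,2) = 163/36
Step 3: cell (0,2) = 9737/2160
Step 4: cell (0,2) = 276503/64800
Full grid after step 4:
  263503/64800 307247/72000 276503/64800
  906451/216000 15481/3750 920201/216000
  305597/72000 769163/180000 877541/216000
  5357/1200 1834987/432000 134839/32400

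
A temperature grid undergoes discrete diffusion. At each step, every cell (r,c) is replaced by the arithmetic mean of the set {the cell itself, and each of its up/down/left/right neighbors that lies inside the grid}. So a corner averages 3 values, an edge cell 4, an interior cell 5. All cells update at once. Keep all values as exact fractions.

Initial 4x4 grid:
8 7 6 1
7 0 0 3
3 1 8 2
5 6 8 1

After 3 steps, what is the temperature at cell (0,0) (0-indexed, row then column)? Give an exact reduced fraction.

Answer: 2185/432

Derivation:
Step 1: cell (0,0) = 22/3
Step 2: cell (0,0) = 205/36
Step 3: cell (0,0) = 2185/432
Full grid after step 3:
  2185/432 6583/1440 26027/7200 6899/2160
  1669/360 24419/6000 4273/1200 10681/3600
  7801/1800 24943/6000 22321/6000 12929/3600
  9721/2160 31939/7200 31723/7200 8623/2160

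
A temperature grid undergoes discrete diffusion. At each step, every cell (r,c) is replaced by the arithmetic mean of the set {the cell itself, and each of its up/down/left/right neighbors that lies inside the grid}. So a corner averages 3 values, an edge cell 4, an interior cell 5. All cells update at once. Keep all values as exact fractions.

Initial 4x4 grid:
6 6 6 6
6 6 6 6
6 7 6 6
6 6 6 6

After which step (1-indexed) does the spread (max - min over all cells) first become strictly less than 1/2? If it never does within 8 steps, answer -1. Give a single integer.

Answer: 1

Derivation:
Step 1: max=25/4, min=6, spread=1/4
  -> spread < 1/2 first at step 1
Step 2: max=311/50, min=6, spread=11/50
Step 3: max=14767/2400, min=6, spread=367/2400
Step 4: max=66371/10800, min=3613/600, spread=1337/10800
Step 5: max=1985669/324000, min=108469/18000, spread=33227/324000
Step 6: max=59534327/9720000, min=652049/108000, spread=849917/9720000
Step 7: max=1783314347/291600000, min=9788533/1620000, spread=21378407/291600000
Step 8: max=53454462371/8748000000, min=2939688343/486000000, spread=540072197/8748000000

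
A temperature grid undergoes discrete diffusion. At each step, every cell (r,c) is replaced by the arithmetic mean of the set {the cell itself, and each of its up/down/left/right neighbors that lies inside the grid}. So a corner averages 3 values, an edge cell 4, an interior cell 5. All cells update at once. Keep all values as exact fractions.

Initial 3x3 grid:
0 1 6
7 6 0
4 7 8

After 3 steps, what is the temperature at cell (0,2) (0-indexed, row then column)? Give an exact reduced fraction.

Answer: 7757/2160

Derivation:
Step 1: cell (0,2) = 7/3
Step 2: cell (0,2) = 127/36
Step 3: cell (0,2) = 7757/2160
Full grid after step 3:
  3881/1080 17543/4800 7757/2160
  63929/14400 8591/2000 15901/3600
  1817/360 25043/4800 1193/240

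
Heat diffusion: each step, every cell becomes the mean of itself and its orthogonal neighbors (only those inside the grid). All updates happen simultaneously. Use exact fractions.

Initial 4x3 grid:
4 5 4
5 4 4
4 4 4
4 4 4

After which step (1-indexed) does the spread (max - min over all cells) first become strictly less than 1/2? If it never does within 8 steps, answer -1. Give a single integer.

Step 1: max=14/3, min=4, spread=2/3
Step 2: max=353/80, min=4, spread=33/80
  -> spread < 1/2 first at step 2
Step 3: max=9499/2160, min=4, spread=859/2160
Step 4: max=560003/129600, min=7279/1800, spread=7183/25920
Step 5: max=33443077/7776000, min=438211/108000, spread=378377/1555200
Step 6: max=1991901623/466560000, min=4409789/1080000, spread=3474911/18662400
Step 7: max=119057200357/27993600000, min=398253989/97200000, spread=174402061/1119744000
Step 8: max=7115748566063/1679616000000, min=47967816727/11664000000, spread=1667063659/13436928000

Answer: 2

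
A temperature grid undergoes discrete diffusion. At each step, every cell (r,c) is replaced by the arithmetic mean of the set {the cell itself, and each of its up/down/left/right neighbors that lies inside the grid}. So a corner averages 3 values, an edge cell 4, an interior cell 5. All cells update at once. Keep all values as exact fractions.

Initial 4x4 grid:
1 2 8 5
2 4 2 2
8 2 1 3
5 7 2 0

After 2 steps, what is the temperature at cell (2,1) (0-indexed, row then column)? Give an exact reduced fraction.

Answer: 341/100

Derivation:
Step 1: cell (2,1) = 22/5
Step 2: cell (2,1) = 341/100
Full grid after step 2:
  55/18 181/60 41/10 49/12
  181/60 177/50 301/100 129/40
  143/30 341/100 69/25 49/24
  179/36 527/120 61/24 17/9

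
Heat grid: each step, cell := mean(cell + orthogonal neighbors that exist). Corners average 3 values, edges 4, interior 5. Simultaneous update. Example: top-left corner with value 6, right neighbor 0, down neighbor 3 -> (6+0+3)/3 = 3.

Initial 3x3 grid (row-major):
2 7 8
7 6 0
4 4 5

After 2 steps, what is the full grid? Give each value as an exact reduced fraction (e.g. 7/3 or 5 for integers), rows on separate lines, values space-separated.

Answer: 95/18 1253/240 31/6
1193/240 124/25 351/80
29/6 351/80 25/6

Derivation:
After step 1:
  16/3 23/4 5
  19/4 24/5 19/4
  5 19/4 3
After step 2:
  95/18 1253/240 31/6
  1193/240 124/25 351/80
  29/6 351/80 25/6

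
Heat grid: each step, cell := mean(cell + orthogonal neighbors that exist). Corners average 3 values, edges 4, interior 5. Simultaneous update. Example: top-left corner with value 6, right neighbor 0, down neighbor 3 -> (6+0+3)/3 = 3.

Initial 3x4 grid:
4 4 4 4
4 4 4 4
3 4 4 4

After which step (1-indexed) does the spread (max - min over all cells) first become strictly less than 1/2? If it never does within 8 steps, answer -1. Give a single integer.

Answer: 1

Derivation:
Step 1: max=4, min=11/3, spread=1/3
  -> spread < 1/2 first at step 1
Step 2: max=4, min=67/18, spread=5/18
Step 3: max=4, min=823/216, spread=41/216
Step 4: max=4, min=99463/25920, spread=4217/25920
Step 5: max=28721/7200, min=6011651/1555200, spread=38417/311040
Step 6: max=573403/144000, min=362047789/93312000, spread=1903471/18662400
Step 7: max=17164241/4320000, min=21793890911/5598720000, spread=18038617/223948800
Step 8: max=1542273241/388800000, min=1310424617149/335923200000, spread=883978523/13436928000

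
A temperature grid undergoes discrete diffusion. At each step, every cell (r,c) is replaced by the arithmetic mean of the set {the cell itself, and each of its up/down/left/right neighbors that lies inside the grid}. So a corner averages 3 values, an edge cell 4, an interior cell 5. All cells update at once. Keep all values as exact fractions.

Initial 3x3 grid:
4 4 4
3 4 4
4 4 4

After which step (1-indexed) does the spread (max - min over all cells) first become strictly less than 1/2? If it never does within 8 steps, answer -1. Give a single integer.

Answer: 1

Derivation:
Step 1: max=4, min=11/3, spread=1/3
  -> spread < 1/2 first at step 1
Step 2: max=4, min=893/240, spread=67/240
Step 3: max=793/200, min=8203/2160, spread=1807/10800
Step 4: max=21239/5400, min=3298037/864000, spread=33401/288000
Step 5: max=2116609/540000, min=29874067/7776000, spread=3025513/38880000
Step 6: max=112444051/28800000, min=11976673133/3110400000, spread=53531/995328
Step 7: max=30312883949/7776000000, min=720463074151/186624000000, spread=450953/11943936
Step 8: max=3631471389481/933120000000, min=43280856439397/11197440000000, spread=3799043/143327232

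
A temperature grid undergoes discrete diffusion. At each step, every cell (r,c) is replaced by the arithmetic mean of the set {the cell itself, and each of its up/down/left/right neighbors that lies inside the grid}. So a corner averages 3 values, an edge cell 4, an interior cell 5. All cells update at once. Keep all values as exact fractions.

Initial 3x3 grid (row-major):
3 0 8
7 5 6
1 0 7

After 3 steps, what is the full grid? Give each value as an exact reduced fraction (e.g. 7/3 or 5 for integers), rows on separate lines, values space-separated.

Answer: 997/270 5101/1200 4943/1080
2213/600 7923/2000 3759/800
7321/2160 6293/1600 9311/2160

Derivation:
After step 1:
  10/3 4 14/3
  4 18/5 13/2
  8/3 13/4 13/3
After step 2:
  34/9 39/10 91/18
  17/5 427/100 191/40
  119/36 277/80 169/36
After step 3:
  997/270 5101/1200 4943/1080
  2213/600 7923/2000 3759/800
  7321/2160 6293/1600 9311/2160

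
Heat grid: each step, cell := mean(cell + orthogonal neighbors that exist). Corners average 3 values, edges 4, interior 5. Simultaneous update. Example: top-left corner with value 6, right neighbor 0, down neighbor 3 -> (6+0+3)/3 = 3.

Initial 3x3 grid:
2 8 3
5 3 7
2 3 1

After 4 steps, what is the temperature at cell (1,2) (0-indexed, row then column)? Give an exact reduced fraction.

Step 1: cell (1,2) = 7/2
Step 2: cell (1,2) = 551/120
Step 3: cell (1,2) = 28477/7200
Step 4: cell (1,2) = 1797719/432000
Full grid after step 4:
  11093/2700 105533/24000 93269/21600
  106459/27000 155059/40000 1797719/432000
  452839/129600 355507/96000 476789/129600

Answer: 1797719/432000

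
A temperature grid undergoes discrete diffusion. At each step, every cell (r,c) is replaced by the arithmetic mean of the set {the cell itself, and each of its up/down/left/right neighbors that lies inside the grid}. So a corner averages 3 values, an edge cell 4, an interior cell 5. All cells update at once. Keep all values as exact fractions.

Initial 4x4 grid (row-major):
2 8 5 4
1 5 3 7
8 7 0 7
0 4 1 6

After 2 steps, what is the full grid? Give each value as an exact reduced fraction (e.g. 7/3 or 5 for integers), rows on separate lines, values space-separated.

Answer: 38/9 277/60 29/6 187/36
247/60 113/25 453/100 235/48
21/5 101/25 403/100 1111/240
11/3 291/80 841/240 149/36

Derivation:
After step 1:
  11/3 5 5 16/3
  4 24/5 4 21/4
  4 24/5 18/5 5
  4 3 11/4 14/3
After step 2:
  38/9 277/60 29/6 187/36
  247/60 113/25 453/100 235/48
  21/5 101/25 403/100 1111/240
  11/3 291/80 841/240 149/36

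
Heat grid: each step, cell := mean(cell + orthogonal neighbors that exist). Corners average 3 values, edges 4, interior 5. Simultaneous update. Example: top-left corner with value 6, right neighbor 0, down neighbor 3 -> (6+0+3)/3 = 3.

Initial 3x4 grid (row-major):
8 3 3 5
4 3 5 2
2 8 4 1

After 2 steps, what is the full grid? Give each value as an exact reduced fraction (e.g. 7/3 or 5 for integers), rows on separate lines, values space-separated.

Answer: 9/2 357/80 899/240 127/36
1111/240 83/20 79/20 739/240
79/18 1081/240 869/240 121/36

Derivation:
After step 1:
  5 17/4 4 10/3
  17/4 23/5 17/5 13/4
  14/3 17/4 9/2 7/3
After step 2:
  9/2 357/80 899/240 127/36
  1111/240 83/20 79/20 739/240
  79/18 1081/240 869/240 121/36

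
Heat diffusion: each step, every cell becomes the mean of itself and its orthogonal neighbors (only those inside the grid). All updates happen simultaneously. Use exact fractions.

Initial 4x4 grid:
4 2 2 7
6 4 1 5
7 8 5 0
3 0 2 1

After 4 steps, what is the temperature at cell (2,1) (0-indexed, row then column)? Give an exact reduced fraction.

Answer: 347071/90000

Derivation:
Step 1: cell (2,1) = 24/5
Step 2: cell (2,1) = 429/100
Step 3: cell (2,1) = 2381/600
Step 4: cell (2,1) = 347071/90000
Full grid after step 4:
  89753/21600 1459/375 24413/6750 13993/4050
  310363/72000 47707/12000 158269/45000 44551/13500
  184957/43200 347071/90000 7783/2400 3242/1125
  132031/32400 155077/43200 70241/24000 56113/21600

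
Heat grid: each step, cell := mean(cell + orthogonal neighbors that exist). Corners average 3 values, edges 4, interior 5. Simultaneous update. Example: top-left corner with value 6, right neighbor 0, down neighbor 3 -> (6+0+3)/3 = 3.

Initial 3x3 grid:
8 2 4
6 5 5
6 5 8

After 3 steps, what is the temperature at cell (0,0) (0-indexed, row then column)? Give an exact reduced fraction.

Step 1: cell (0,0) = 16/3
Step 2: cell (0,0) = 49/9
Step 3: cell (0,0) = 2789/540
Full grid after step 3:
  2789/540 24109/4800 10201/2160
  26759/4800 15587/3000 37501/7200
  12241/2160 20513/3600 1961/360

Answer: 2789/540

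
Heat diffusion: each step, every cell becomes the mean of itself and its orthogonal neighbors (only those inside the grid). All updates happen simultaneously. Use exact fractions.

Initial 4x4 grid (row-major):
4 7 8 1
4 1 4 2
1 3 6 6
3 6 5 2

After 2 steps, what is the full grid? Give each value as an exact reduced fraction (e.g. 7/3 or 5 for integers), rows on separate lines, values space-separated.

Answer: 25/6 47/10 67/15 143/36
281/80 189/50 421/100 907/240
719/240 19/5 423/100 983/240
31/9 59/15 68/15 157/36

Derivation:
After step 1:
  5 5 5 11/3
  5/2 19/5 21/5 13/4
  11/4 17/5 24/5 4
  10/3 17/4 19/4 13/3
After step 2:
  25/6 47/10 67/15 143/36
  281/80 189/50 421/100 907/240
  719/240 19/5 423/100 983/240
  31/9 59/15 68/15 157/36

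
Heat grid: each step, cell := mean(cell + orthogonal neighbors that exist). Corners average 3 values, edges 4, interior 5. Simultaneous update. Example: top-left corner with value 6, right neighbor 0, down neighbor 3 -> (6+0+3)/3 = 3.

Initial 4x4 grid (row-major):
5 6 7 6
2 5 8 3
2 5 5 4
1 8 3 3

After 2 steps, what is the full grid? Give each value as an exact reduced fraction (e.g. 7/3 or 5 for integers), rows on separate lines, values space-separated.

After step 1:
  13/3 23/4 27/4 16/3
  7/2 26/5 28/5 21/4
  5/2 5 5 15/4
  11/3 17/4 19/4 10/3
After step 2:
  163/36 661/120 703/120 52/9
  233/60 501/100 139/25 299/60
  11/3 439/100 241/50 13/3
  125/36 53/12 13/3 71/18

Answer: 163/36 661/120 703/120 52/9
233/60 501/100 139/25 299/60
11/3 439/100 241/50 13/3
125/36 53/12 13/3 71/18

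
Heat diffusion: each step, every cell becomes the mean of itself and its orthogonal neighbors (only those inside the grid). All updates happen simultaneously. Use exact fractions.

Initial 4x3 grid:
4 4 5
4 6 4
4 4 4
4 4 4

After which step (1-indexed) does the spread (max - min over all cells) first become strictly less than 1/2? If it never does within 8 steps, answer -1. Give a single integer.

Answer: 3

Derivation:
Step 1: max=19/4, min=4, spread=3/4
Step 2: max=83/18, min=4, spread=11/18
Step 3: max=64651/14400, min=813/200, spread=1223/2880
  -> spread < 1/2 first at step 3
Step 4: max=578791/129600, min=14791/3600, spread=9263/25920
Step 5: max=228691411/51840000, min=2986013/720000, spread=547939/2073600
Step 6: max=2051447101/466560000, min=3378301/810000, spread=4221829/18662400
Step 7: max=122367620159/27993600000, min=3623569751/864000000, spread=24819801133/139968000000
Step 8: max=7319061373981/1679616000000, min=98171886623/23328000000, spread=2005484297/13436928000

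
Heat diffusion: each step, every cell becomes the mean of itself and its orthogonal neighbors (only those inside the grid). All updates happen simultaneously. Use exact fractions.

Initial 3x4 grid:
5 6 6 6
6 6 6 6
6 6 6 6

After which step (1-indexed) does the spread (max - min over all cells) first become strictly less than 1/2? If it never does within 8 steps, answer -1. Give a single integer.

Answer: 1

Derivation:
Step 1: max=6, min=17/3, spread=1/3
  -> spread < 1/2 first at step 1
Step 2: max=6, min=103/18, spread=5/18
Step 3: max=6, min=1255/216, spread=41/216
Step 4: max=6, min=151303/25920, spread=4217/25920
Step 5: max=43121/7200, min=9122051/1555200, spread=38417/311040
Step 6: max=861403/144000, min=548671789/93312000, spread=1903471/18662400
Step 7: max=25804241/4320000, min=32991330911/5598720000, spread=18038617/223948800
Step 8: max=2319873241/388800000, min=1982271017149/335923200000, spread=883978523/13436928000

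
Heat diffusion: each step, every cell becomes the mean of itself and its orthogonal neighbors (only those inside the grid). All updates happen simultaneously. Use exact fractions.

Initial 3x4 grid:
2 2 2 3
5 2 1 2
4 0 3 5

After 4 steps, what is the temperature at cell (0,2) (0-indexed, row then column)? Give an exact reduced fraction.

Answer: 2497/1080

Derivation:
Step 1: cell (0,2) = 2
Step 2: cell (0,2) = 25/12
Step 3: cell (0,2) = 1601/720
Step 4: cell (0,2) = 2497/1080
Full grid after step 4:
  7319/2880 1721/720 2497/1080 60989/25920
  29777/11520 3913/1600 34211/14400 84481/34560
  22577/8640 1801/720 5339/2160 65249/25920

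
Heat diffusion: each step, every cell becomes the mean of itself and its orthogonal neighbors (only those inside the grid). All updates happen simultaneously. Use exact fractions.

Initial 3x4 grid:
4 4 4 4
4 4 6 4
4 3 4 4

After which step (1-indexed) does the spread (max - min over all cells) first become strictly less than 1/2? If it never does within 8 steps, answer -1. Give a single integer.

Step 1: max=9/2, min=11/3, spread=5/6
Step 2: max=437/100, min=137/36, spread=127/225
Step 3: max=10307/2400, min=2113/540, spread=8243/21600
  -> spread < 1/2 first at step 3
Step 4: max=92387/21600, min=64039/16200, spread=4201/12960
Step 5: max=5497903/1296000, min=3889811/972000, spread=186893/777600
Step 6: max=328856117/77760000, min=234704269/58320000, spread=1910051/9331200
Step 7: max=19637628703/4665600000, min=14165223971/3499200000, spread=90079609/559872000
Step 8: max=1174684663277/279936000000, min=853005658489/209952000000, spread=896250847/6718464000

Answer: 3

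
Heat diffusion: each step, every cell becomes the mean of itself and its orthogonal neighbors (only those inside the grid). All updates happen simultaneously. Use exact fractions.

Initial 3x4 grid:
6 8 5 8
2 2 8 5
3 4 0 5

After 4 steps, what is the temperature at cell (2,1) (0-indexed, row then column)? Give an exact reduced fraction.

Step 1: cell (2,1) = 9/4
Step 2: cell (2,1) = 143/40
Step 3: cell (2,1) = 4133/1200
Step 4: cell (2,1) = 11803/3000
Full grid after step 4:
  587611/129600 541783/108000 63427/12000 40627/7200
  3601199/864000 1543681/360000 887753/180000 2176627/432000
  17293/4800 11803/3000 226109/54000 303293/64800

Answer: 11803/3000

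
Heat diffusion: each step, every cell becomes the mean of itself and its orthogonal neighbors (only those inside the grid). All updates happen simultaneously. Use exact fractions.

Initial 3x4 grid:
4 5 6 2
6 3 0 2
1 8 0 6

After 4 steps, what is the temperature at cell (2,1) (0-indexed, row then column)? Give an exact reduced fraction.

Step 1: cell (2,1) = 3
Step 2: cell (2,1) = 159/40
Step 3: cell (2,1) = 1417/400
Step 4: cell (2,1) = 1382/375
Full grid after step 4:
  2761/675 280219/72000 725237/216000 50759/16200
  589883/144000 27659/7500 99611/30000 426803/144000
  84077/21600 1382/375 42757/13500 193561/64800

Answer: 1382/375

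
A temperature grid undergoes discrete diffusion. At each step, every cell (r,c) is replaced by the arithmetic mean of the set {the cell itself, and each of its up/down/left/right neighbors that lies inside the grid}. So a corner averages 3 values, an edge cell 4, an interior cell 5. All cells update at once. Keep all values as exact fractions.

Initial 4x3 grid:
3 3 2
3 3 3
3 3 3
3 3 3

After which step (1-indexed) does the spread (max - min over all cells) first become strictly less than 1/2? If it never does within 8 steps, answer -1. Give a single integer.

Step 1: max=3, min=8/3, spread=1/3
  -> spread < 1/2 first at step 1
Step 2: max=3, min=49/18, spread=5/18
Step 3: max=3, min=607/216, spread=41/216
Step 4: max=3, min=73543/25920, spread=4217/25920
Step 5: max=21521/7200, min=4456451/1555200, spread=38417/311040
Step 6: max=429403/144000, min=268735789/93312000, spread=1903471/18662400
Step 7: max=12844241/4320000, min=16195170911/5598720000, spread=18038617/223948800
Step 8: max=1153473241/388800000, min=974501417149/335923200000, spread=883978523/13436928000

Answer: 1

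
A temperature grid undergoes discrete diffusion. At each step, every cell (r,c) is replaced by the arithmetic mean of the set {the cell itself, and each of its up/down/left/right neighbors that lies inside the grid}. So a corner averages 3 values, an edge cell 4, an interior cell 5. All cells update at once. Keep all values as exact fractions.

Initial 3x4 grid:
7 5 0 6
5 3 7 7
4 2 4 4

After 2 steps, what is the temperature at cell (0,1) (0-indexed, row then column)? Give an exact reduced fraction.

Step 1: cell (0,1) = 15/4
Step 2: cell (0,1) = 1099/240
Full grid after step 2:
  85/18 1099/240 1007/240 89/18
  1109/240 407/100 467/100 293/60
  35/9 467/120 167/40 61/12

Answer: 1099/240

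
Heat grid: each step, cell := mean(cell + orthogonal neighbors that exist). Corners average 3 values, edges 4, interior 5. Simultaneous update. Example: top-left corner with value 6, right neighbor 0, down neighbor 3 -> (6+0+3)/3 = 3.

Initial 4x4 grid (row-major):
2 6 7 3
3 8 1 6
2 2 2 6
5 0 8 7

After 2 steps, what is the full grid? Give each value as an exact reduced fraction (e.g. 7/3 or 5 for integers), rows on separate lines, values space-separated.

After step 1:
  11/3 23/4 17/4 16/3
  15/4 4 24/5 4
  3 14/5 19/5 21/4
  7/3 15/4 17/4 7
After step 2:
  79/18 53/12 151/30 163/36
  173/48 211/50 417/100 1163/240
  713/240 347/100 209/50 401/80
  109/36 197/60 47/10 11/2

Answer: 79/18 53/12 151/30 163/36
173/48 211/50 417/100 1163/240
713/240 347/100 209/50 401/80
109/36 197/60 47/10 11/2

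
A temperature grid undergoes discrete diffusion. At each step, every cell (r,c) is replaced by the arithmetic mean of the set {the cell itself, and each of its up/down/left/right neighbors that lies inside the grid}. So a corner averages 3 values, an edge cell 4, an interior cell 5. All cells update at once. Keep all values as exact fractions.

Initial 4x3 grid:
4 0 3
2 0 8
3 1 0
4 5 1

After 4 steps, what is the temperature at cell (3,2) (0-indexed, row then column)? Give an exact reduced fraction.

Answer: 21637/8640

Derivation:
Step 1: cell (3,2) = 2
Step 2: cell (3,2) = 29/12
Step 3: cell (3,2) = 439/180
Step 4: cell (3,2) = 21637/8640
Full grid after step 4:
  19553/8640 412661/172800 64219/25920
  33953/14400 6823/2880 107459/43200
  36097/14400 2389/960 35197/14400
  22997/8640 16407/6400 21637/8640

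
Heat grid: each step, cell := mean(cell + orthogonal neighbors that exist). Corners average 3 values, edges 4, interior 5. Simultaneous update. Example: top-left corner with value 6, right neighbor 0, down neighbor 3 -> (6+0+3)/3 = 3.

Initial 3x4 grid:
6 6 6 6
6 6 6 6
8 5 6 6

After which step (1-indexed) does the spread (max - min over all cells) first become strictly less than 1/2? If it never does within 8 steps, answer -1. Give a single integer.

Step 1: max=13/2, min=23/4, spread=3/4
Step 2: max=229/36, min=591/100, spread=203/450
  -> spread < 1/2 first at step 2
Step 3: max=44633/7200, min=1787/300, spread=349/1440
Step 4: max=399803/64800, min=32209/5400, spread=2659/12960
Step 5: max=23812117/3888000, min=806839/135000, spread=2875769/19440000
Step 6: max=1425754583/233280000, min=2155771/360000, spread=1152599/9331200
Step 7: max=85303549597/13996800000, min=5828321393/972000000, spread=6878607689/69984000000
Step 8: max=5110945429223/839808000000, min=136783457/22781250, spread=548480563/6718464000

Answer: 2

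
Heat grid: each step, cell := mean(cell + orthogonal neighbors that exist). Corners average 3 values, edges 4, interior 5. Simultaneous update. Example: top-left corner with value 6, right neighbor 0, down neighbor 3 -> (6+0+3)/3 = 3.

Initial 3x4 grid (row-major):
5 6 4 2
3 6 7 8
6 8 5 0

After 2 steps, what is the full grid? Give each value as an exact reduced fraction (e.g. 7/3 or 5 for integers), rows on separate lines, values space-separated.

Answer: 179/36 31/6 31/6 41/9
16/3 57/10 26/5 77/16
203/36 275/48 259/48 163/36

Derivation:
After step 1:
  14/3 21/4 19/4 14/3
  5 6 6 17/4
  17/3 25/4 5 13/3
After step 2:
  179/36 31/6 31/6 41/9
  16/3 57/10 26/5 77/16
  203/36 275/48 259/48 163/36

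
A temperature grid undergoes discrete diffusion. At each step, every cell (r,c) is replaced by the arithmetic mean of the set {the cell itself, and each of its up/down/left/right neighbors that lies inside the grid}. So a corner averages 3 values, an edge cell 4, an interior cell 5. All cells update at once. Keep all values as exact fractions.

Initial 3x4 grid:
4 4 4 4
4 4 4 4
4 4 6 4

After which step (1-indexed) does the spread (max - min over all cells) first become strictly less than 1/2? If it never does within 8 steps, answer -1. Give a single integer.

Answer: 3

Derivation:
Step 1: max=14/3, min=4, spread=2/3
Step 2: max=271/60, min=4, spread=31/60
Step 3: max=2371/540, min=4, spread=211/540
  -> spread < 1/2 first at step 3
Step 4: max=232897/54000, min=3647/900, spread=14077/54000
Step 5: max=2084407/486000, min=219683/54000, spread=5363/24300
Step 6: max=62060809/14580000, min=122869/30000, spread=93859/583200
Step 7: max=3709474481/874800000, min=199736467/48600000, spread=4568723/34992000
Step 8: max=221732435629/52488000000, min=6013618889/1458000000, spread=8387449/83980800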